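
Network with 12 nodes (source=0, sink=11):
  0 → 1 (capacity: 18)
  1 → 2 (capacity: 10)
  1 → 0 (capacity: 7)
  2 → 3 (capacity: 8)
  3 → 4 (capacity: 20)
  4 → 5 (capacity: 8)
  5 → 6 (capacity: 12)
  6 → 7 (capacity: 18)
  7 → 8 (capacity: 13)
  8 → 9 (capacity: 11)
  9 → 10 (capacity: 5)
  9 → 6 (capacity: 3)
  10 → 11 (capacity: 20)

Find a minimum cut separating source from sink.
Min cut value = 5, edges: (9,10)

Min cut value: 5
Partition: S = [0, 1, 2, 3, 4, 5, 6, 7, 8, 9], T = [10, 11]
Cut edges: (9,10)

By max-flow min-cut theorem, max flow = min cut = 5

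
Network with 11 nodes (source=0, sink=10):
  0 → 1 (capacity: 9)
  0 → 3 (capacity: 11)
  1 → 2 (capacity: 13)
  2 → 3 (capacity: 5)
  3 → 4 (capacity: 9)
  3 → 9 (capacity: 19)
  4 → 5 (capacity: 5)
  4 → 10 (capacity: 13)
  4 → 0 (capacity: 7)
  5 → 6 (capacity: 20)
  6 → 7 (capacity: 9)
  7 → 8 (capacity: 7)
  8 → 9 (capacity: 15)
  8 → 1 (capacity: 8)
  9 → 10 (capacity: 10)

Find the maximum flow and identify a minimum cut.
Max flow = 16, Min cut edges: (0,3), (2,3)

Maximum flow: 16
Minimum cut: (0,3), (2,3)
Partition: S = [0, 1, 2], T = [3, 4, 5, 6, 7, 8, 9, 10]

Max-flow min-cut theorem verified: both equal 16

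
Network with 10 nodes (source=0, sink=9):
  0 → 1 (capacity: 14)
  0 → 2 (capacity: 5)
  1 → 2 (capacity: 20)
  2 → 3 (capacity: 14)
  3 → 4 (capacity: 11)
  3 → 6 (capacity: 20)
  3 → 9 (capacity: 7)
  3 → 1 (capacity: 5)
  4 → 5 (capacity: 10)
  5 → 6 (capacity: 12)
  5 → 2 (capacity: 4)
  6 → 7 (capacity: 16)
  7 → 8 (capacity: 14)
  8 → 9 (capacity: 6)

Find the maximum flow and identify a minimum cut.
Max flow = 13, Min cut edges: (3,9), (8,9)

Maximum flow: 13
Minimum cut: (3,9), (8,9)
Partition: S = [0, 1, 2, 3, 4, 5, 6, 7, 8], T = [9]

Max-flow min-cut theorem verified: both equal 13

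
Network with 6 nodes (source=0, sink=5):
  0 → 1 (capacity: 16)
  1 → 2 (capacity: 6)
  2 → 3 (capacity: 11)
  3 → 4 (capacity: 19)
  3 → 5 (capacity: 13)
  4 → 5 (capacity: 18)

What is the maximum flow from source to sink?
Maximum flow = 6

Max flow: 6

Flow assignment:
  0 → 1: 6/16
  1 → 2: 6/6
  2 → 3: 6/11
  3 → 5: 6/13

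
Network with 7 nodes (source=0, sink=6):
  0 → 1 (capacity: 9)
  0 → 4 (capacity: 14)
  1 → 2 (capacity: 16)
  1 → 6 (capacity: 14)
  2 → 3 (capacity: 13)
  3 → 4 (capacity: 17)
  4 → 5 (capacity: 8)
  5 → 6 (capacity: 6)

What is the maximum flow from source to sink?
Maximum flow = 15

Max flow: 15

Flow assignment:
  0 → 1: 9/9
  0 → 4: 6/14
  1 → 6: 9/14
  4 → 5: 6/8
  5 → 6: 6/6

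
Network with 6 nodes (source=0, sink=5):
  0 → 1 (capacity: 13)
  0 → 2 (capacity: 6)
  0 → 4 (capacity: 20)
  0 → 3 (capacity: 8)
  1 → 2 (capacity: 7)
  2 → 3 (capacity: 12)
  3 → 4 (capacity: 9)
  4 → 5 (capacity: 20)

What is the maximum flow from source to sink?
Maximum flow = 20

Max flow: 20

Flow assignment:
  0 → 1: 7/13
  0 → 2: 2/6
  0 → 4: 11/20
  1 → 2: 7/7
  2 → 3: 9/12
  3 → 4: 9/9
  4 → 5: 20/20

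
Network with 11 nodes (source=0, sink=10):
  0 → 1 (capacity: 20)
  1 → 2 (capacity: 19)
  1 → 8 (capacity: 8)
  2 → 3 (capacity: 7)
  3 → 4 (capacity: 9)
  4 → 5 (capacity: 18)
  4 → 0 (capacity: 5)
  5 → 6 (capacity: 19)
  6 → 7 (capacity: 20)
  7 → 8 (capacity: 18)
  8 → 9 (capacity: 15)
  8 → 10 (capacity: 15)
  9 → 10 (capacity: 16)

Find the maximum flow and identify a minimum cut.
Max flow = 15, Min cut edges: (1,8), (2,3)

Maximum flow: 15
Minimum cut: (1,8), (2,3)
Partition: S = [0, 1, 2], T = [3, 4, 5, 6, 7, 8, 9, 10]

Max-flow min-cut theorem verified: both equal 15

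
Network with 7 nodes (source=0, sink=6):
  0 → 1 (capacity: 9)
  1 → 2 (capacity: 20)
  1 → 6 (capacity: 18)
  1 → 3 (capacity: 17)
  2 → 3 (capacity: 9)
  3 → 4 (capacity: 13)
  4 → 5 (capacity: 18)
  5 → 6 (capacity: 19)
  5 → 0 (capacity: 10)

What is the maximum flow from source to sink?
Maximum flow = 9

Max flow: 9

Flow assignment:
  0 → 1: 9/9
  1 → 6: 9/18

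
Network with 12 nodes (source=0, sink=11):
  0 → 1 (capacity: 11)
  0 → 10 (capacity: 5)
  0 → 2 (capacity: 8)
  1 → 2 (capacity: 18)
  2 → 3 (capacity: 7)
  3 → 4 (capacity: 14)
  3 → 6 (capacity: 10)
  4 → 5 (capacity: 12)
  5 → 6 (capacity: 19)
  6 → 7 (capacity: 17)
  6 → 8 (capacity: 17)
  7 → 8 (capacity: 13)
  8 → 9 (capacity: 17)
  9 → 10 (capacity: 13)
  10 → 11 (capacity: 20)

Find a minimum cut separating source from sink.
Min cut value = 12, edges: (0,10), (2,3)

Min cut value: 12
Partition: S = [0, 1, 2], T = [3, 4, 5, 6, 7, 8, 9, 10, 11]
Cut edges: (0,10), (2,3)

By max-flow min-cut theorem, max flow = min cut = 12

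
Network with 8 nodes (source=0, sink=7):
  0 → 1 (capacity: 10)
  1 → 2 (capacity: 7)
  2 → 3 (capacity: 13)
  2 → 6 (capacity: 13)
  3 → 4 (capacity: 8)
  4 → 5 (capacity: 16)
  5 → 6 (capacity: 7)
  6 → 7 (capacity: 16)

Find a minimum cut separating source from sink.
Min cut value = 7, edges: (1,2)

Min cut value: 7
Partition: S = [0, 1], T = [2, 3, 4, 5, 6, 7]
Cut edges: (1,2)

By max-flow min-cut theorem, max flow = min cut = 7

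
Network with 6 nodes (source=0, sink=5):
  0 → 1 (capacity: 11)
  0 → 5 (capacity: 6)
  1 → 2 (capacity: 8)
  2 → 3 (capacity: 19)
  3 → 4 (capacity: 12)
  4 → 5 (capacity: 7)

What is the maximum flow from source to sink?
Maximum flow = 13

Max flow: 13

Flow assignment:
  0 → 1: 7/11
  0 → 5: 6/6
  1 → 2: 7/8
  2 → 3: 7/19
  3 → 4: 7/12
  4 → 5: 7/7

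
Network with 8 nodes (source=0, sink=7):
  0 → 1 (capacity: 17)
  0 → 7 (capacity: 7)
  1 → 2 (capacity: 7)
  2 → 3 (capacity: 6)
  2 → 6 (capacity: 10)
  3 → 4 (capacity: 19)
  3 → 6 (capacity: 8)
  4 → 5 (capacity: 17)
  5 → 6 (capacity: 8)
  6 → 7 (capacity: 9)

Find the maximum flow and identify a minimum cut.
Max flow = 14, Min cut edges: (0,7), (1,2)

Maximum flow: 14
Minimum cut: (0,7), (1,2)
Partition: S = [0, 1], T = [2, 3, 4, 5, 6, 7]

Max-flow min-cut theorem verified: both equal 14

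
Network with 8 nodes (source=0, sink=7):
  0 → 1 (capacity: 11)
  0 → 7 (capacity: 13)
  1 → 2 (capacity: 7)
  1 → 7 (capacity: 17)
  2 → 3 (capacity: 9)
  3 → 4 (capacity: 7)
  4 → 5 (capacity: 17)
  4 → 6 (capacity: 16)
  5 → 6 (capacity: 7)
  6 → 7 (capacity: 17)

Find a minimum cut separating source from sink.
Min cut value = 24, edges: (0,1), (0,7)

Min cut value: 24
Partition: S = [0], T = [1, 2, 3, 4, 5, 6, 7]
Cut edges: (0,1), (0,7)

By max-flow min-cut theorem, max flow = min cut = 24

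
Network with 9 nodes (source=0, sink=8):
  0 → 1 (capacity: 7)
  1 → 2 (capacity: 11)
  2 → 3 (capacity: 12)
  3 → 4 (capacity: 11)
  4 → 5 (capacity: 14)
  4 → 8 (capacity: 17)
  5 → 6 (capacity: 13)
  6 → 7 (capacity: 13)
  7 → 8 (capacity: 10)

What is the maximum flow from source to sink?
Maximum flow = 7

Max flow: 7

Flow assignment:
  0 → 1: 7/7
  1 → 2: 7/11
  2 → 3: 7/12
  3 → 4: 7/11
  4 → 8: 7/17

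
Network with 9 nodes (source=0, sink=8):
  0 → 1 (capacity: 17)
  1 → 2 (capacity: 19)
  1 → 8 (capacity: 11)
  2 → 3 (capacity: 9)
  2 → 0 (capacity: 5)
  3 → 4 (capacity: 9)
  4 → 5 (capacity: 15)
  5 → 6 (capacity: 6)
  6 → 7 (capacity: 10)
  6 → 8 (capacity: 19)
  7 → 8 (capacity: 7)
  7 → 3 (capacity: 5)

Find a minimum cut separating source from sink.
Min cut value = 17, edges: (1,8), (5,6)

Min cut value: 17
Partition: S = [0, 1, 2, 3, 4, 5], T = [6, 7, 8]
Cut edges: (1,8), (5,6)

By max-flow min-cut theorem, max flow = min cut = 17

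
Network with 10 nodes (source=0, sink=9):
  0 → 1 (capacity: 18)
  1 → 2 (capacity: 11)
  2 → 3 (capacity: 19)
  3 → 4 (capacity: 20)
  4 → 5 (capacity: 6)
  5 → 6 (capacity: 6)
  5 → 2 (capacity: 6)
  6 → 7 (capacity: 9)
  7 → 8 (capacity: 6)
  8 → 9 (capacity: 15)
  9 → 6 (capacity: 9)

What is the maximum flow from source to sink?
Maximum flow = 6

Max flow: 6

Flow assignment:
  0 → 1: 6/18
  1 → 2: 6/11
  2 → 3: 6/19
  3 → 4: 6/20
  4 → 5: 6/6
  5 → 6: 6/6
  6 → 7: 6/9
  7 → 8: 6/6
  8 → 9: 6/15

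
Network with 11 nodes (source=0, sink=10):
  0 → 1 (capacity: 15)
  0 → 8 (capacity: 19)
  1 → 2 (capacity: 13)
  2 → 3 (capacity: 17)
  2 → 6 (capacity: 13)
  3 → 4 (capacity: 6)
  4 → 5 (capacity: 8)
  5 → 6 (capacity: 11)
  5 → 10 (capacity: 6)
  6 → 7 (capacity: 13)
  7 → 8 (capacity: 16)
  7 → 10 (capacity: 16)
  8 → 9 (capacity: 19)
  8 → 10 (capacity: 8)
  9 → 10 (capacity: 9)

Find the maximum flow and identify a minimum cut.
Max flow = 30, Min cut edges: (1,2), (8,10), (9,10)

Maximum flow: 30
Minimum cut: (1,2), (8,10), (9,10)
Partition: S = [0, 1, 8, 9], T = [2, 3, 4, 5, 6, 7, 10]

Max-flow min-cut theorem verified: both equal 30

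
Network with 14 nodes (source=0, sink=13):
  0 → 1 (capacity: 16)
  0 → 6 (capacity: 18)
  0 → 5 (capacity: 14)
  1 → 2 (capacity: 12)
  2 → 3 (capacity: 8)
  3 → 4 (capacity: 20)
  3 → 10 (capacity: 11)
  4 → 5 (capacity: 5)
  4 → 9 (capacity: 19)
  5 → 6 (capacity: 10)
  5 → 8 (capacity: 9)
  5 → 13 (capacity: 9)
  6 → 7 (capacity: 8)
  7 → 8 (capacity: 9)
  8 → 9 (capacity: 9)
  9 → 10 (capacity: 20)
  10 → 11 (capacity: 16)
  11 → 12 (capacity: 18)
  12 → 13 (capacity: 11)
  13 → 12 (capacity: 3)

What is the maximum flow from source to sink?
Maximum flow = 20

Max flow: 20

Flow assignment:
  0 → 1: 2/16
  0 → 6: 8/18
  0 → 5: 10/14
  1 → 2: 2/12
  2 → 3: 2/8
  3 → 10: 2/11
  5 → 8: 1/9
  5 → 13: 9/9
  6 → 7: 8/8
  7 → 8: 8/9
  8 → 9: 9/9
  9 → 10: 9/20
  10 → 11: 11/16
  11 → 12: 11/18
  12 → 13: 11/11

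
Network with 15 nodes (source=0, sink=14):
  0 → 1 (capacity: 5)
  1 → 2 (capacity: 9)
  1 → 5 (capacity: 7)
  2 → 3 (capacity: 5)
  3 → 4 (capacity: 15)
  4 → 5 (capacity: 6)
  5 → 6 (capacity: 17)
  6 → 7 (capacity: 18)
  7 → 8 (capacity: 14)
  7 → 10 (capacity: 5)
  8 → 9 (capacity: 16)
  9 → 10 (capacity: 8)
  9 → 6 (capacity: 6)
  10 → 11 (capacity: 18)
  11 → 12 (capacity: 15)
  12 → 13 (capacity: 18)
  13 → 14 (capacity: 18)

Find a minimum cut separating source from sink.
Min cut value = 5, edges: (0,1)

Min cut value: 5
Partition: S = [0], T = [1, 2, 3, 4, 5, 6, 7, 8, 9, 10, 11, 12, 13, 14]
Cut edges: (0,1)

By max-flow min-cut theorem, max flow = min cut = 5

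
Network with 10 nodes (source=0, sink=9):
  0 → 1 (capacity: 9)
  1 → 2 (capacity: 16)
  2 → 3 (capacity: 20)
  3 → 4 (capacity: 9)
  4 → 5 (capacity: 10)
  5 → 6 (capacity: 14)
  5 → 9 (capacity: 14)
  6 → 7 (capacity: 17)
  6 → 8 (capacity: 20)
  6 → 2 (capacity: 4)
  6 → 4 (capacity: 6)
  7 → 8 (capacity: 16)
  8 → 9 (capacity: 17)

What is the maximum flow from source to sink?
Maximum flow = 9

Max flow: 9

Flow assignment:
  0 → 1: 9/9
  1 → 2: 9/16
  2 → 3: 9/20
  3 → 4: 9/9
  4 → 5: 9/10
  5 → 9: 9/14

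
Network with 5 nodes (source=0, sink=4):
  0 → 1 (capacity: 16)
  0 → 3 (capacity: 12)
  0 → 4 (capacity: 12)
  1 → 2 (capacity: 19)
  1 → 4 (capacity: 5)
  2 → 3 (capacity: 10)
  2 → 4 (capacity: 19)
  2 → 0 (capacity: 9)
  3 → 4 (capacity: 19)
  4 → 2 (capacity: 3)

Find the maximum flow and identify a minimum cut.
Max flow = 40, Min cut edges: (0,1), (0,3), (0,4)

Maximum flow: 40
Minimum cut: (0,1), (0,3), (0,4)
Partition: S = [0], T = [1, 2, 3, 4]

Max-flow min-cut theorem verified: both equal 40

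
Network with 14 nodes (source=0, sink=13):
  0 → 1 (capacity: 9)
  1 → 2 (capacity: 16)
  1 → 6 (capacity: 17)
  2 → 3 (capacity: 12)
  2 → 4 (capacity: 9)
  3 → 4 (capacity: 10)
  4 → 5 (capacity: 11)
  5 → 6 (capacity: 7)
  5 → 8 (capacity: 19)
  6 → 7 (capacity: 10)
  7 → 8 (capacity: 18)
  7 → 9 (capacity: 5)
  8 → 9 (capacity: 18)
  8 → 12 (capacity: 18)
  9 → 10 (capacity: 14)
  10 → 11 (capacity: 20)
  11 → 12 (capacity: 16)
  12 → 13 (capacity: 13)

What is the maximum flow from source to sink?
Maximum flow = 9

Max flow: 9

Flow assignment:
  0 → 1: 9/9
  1 → 6: 9/17
  6 → 7: 9/10
  7 → 8: 9/18
  8 → 12: 9/18
  12 → 13: 9/13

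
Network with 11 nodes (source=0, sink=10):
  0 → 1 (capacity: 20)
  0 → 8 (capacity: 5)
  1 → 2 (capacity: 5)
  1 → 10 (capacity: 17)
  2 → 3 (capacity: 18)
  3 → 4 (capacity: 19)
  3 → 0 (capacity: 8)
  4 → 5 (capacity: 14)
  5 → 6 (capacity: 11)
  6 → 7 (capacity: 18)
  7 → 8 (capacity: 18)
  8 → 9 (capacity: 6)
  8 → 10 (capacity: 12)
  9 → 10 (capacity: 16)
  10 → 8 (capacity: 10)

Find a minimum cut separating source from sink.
Min cut value = 25, edges: (0,1), (0,8)

Min cut value: 25
Partition: S = [0], T = [1, 2, 3, 4, 5, 6, 7, 8, 9, 10]
Cut edges: (0,1), (0,8)

By max-flow min-cut theorem, max flow = min cut = 25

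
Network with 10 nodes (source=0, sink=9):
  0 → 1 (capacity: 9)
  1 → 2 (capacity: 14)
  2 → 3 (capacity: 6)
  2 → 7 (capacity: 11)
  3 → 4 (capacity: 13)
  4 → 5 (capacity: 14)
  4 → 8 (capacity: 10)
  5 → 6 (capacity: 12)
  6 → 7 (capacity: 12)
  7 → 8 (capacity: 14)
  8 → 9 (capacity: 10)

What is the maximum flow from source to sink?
Maximum flow = 9

Max flow: 9

Flow assignment:
  0 → 1: 9/9
  1 → 2: 9/14
  2 → 7: 9/11
  7 → 8: 9/14
  8 → 9: 9/10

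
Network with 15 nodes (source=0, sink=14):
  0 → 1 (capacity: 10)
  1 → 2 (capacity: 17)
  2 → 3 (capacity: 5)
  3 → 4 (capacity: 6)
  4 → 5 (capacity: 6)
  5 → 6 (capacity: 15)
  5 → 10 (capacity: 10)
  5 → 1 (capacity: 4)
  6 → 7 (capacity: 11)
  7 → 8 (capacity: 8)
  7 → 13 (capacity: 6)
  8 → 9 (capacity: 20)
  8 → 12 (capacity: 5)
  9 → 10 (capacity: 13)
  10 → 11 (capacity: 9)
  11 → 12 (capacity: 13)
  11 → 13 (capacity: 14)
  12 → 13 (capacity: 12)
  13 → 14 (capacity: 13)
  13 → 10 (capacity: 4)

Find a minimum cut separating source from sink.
Min cut value = 5, edges: (2,3)

Min cut value: 5
Partition: S = [0, 1, 2], T = [3, 4, 5, 6, 7, 8, 9, 10, 11, 12, 13, 14]
Cut edges: (2,3)

By max-flow min-cut theorem, max flow = min cut = 5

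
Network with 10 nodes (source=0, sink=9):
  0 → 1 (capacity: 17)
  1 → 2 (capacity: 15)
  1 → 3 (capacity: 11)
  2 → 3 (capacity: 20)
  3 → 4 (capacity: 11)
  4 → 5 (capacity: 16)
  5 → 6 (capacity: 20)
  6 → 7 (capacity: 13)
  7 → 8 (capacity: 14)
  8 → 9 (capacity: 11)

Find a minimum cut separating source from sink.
Min cut value = 11, edges: (8,9)

Min cut value: 11
Partition: S = [0, 1, 2, 3, 4, 5, 6, 7, 8], T = [9]
Cut edges: (8,9)

By max-flow min-cut theorem, max flow = min cut = 11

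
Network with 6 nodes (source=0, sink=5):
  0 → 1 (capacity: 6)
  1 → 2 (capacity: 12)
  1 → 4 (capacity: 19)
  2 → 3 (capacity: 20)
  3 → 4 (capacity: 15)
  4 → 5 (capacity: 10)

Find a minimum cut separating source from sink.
Min cut value = 6, edges: (0,1)

Min cut value: 6
Partition: S = [0], T = [1, 2, 3, 4, 5]
Cut edges: (0,1)

By max-flow min-cut theorem, max flow = min cut = 6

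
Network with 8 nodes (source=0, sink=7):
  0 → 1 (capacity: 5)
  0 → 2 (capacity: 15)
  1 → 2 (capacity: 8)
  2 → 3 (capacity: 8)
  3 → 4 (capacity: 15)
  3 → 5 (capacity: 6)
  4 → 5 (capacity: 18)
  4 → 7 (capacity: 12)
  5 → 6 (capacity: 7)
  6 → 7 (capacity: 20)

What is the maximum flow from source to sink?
Maximum flow = 8

Max flow: 8

Flow assignment:
  0 → 2: 8/15
  2 → 3: 8/8
  3 → 4: 8/15
  4 → 7: 8/12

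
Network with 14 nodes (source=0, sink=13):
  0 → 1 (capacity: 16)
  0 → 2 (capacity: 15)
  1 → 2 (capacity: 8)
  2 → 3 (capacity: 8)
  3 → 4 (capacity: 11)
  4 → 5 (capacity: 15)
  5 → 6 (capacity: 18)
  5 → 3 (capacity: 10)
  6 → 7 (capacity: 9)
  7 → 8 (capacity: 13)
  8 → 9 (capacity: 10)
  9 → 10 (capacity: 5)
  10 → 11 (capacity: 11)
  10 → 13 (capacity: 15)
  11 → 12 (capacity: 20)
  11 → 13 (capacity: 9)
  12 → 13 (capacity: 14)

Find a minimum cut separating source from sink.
Min cut value = 5, edges: (9,10)

Min cut value: 5
Partition: S = [0, 1, 2, 3, 4, 5, 6, 7, 8, 9], T = [10, 11, 12, 13]
Cut edges: (9,10)

By max-flow min-cut theorem, max flow = min cut = 5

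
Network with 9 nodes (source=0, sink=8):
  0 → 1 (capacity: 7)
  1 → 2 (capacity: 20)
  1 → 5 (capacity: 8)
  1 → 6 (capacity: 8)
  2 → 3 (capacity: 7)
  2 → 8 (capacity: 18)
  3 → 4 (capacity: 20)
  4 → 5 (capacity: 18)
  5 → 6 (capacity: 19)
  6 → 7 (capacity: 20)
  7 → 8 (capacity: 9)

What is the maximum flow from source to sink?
Maximum flow = 7

Max flow: 7

Flow assignment:
  0 → 1: 7/7
  1 → 2: 7/20
  2 → 8: 7/18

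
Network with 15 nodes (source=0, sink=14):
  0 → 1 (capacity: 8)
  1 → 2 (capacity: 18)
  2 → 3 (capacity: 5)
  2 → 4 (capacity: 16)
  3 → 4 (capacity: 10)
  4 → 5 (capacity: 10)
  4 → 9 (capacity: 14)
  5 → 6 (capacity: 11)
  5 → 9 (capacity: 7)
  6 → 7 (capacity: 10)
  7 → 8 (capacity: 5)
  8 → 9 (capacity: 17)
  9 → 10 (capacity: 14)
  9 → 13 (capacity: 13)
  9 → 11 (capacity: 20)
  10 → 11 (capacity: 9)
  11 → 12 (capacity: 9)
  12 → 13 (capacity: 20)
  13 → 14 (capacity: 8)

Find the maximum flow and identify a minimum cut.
Max flow = 8, Min cut edges: (13,14)

Maximum flow: 8
Minimum cut: (13,14)
Partition: S = [0, 1, 2, 3, 4, 5, 6, 7, 8, 9, 10, 11, 12, 13], T = [14]

Max-flow min-cut theorem verified: both equal 8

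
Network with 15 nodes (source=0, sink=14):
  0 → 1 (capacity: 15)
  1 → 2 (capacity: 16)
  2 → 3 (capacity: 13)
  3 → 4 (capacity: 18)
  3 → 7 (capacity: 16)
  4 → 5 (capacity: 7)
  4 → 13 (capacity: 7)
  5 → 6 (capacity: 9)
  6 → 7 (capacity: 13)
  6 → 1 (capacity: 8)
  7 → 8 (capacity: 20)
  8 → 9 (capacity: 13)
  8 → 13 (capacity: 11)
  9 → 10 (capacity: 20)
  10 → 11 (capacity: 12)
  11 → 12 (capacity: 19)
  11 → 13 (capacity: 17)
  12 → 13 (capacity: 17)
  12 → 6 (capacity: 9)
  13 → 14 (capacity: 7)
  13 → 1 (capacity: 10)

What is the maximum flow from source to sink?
Maximum flow = 7

Max flow: 7

Flow assignment:
  0 → 1: 7/15
  1 → 2: 13/16
  2 → 3: 13/13
  3 → 4: 7/18
  3 → 7: 6/16
  4 → 13: 7/7
  7 → 8: 6/20
  8 → 13: 6/11
  13 → 14: 7/7
  13 → 1: 6/10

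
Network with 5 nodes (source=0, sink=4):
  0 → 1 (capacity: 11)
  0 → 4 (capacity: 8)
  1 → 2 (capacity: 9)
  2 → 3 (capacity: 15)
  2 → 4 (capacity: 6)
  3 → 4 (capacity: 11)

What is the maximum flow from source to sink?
Maximum flow = 17

Max flow: 17

Flow assignment:
  0 → 1: 9/11
  0 → 4: 8/8
  1 → 2: 9/9
  2 → 3: 3/15
  2 → 4: 6/6
  3 → 4: 3/11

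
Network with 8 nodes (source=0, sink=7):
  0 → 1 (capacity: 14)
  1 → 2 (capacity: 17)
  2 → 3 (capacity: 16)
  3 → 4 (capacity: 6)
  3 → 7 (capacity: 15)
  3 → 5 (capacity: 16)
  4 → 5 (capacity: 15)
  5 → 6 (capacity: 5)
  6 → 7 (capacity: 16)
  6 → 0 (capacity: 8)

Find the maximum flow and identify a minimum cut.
Max flow = 14, Min cut edges: (0,1)

Maximum flow: 14
Minimum cut: (0,1)
Partition: S = [0], T = [1, 2, 3, 4, 5, 6, 7]

Max-flow min-cut theorem verified: both equal 14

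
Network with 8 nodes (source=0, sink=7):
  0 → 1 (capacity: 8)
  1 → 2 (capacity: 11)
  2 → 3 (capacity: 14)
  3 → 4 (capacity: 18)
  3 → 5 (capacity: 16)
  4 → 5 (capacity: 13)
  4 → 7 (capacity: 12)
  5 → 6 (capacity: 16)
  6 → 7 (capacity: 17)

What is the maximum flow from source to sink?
Maximum flow = 8

Max flow: 8

Flow assignment:
  0 → 1: 8/8
  1 → 2: 8/11
  2 → 3: 8/14
  3 → 4: 8/18
  4 → 7: 8/12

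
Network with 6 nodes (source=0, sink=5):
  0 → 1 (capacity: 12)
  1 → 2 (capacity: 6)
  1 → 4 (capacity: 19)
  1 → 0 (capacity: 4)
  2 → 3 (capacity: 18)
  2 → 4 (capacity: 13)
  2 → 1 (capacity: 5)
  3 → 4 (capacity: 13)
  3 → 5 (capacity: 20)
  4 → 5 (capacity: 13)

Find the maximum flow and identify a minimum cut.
Max flow = 12, Min cut edges: (0,1)

Maximum flow: 12
Minimum cut: (0,1)
Partition: S = [0], T = [1, 2, 3, 4, 5]

Max-flow min-cut theorem verified: both equal 12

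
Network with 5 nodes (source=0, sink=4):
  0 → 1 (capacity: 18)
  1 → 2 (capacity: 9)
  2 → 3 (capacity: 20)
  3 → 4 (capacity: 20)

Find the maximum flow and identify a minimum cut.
Max flow = 9, Min cut edges: (1,2)

Maximum flow: 9
Minimum cut: (1,2)
Partition: S = [0, 1], T = [2, 3, 4]

Max-flow min-cut theorem verified: both equal 9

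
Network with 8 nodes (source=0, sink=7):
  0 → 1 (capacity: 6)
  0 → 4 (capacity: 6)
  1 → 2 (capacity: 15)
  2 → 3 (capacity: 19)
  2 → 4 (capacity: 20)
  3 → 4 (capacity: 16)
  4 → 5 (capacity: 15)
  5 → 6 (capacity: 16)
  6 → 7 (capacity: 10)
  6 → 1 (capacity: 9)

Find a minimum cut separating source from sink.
Min cut value = 10, edges: (6,7)

Min cut value: 10
Partition: S = [0, 1, 2, 3, 4, 5, 6], T = [7]
Cut edges: (6,7)

By max-flow min-cut theorem, max flow = min cut = 10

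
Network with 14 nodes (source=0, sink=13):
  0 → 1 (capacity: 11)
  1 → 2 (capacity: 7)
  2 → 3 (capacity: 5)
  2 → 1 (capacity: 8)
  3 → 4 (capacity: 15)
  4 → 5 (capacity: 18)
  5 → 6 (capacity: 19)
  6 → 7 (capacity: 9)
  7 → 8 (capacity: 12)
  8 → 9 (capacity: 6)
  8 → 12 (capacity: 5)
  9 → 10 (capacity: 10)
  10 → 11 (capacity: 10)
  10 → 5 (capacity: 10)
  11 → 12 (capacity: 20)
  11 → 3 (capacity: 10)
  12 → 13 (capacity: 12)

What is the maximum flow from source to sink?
Maximum flow = 5

Max flow: 5

Flow assignment:
  0 → 1: 5/11
  1 → 2: 5/7
  2 → 3: 5/5
  3 → 4: 5/15
  4 → 5: 5/18
  5 → 6: 5/19
  6 → 7: 5/9
  7 → 8: 5/12
  8 → 12: 5/5
  12 → 13: 5/12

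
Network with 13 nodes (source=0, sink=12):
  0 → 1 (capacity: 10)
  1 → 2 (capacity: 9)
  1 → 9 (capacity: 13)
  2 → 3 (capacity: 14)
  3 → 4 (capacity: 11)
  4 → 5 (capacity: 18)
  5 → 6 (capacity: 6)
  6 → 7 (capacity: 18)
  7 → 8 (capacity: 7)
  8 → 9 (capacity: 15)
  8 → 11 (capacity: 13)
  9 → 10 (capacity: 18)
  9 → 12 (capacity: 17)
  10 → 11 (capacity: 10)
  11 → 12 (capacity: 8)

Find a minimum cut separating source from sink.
Min cut value = 10, edges: (0,1)

Min cut value: 10
Partition: S = [0], T = [1, 2, 3, 4, 5, 6, 7, 8, 9, 10, 11, 12]
Cut edges: (0,1)

By max-flow min-cut theorem, max flow = min cut = 10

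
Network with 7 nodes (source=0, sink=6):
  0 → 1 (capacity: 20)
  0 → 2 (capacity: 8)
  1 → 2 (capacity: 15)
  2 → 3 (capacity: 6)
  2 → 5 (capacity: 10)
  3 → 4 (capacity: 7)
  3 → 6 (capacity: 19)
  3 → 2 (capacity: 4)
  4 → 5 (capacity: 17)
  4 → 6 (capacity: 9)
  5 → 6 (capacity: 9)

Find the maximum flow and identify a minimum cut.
Max flow = 15, Min cut edges: (2,3), (5,6)

Maximum flow: 15
Minimum cut: (2,3), (5,6)
Partition: S = [0, 1, 2, 5], T = [3, 4, 6]

Max-flow min-cut theorem verified: both equal 15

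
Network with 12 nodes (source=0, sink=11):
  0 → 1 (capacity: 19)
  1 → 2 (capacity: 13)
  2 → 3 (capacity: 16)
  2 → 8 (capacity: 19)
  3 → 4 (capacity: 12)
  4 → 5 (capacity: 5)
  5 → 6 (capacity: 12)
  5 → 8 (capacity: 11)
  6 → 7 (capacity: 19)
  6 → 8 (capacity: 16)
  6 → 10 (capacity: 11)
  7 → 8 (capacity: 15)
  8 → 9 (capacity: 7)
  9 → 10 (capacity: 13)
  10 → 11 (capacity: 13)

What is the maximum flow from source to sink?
Maximum flow = 12

Max flow: 12

Flow assignment:
  0 → 1: 12/19
  1 → 2: 12/13
  2 → 3: 5/16
  2 → 8: 7/19
  3 → 4: 5/12
  4 → 5: 5/5
  5 → 6: 5/12
  6 → 10: 5/11
  8 → 9: 7/7
  9 → 10: 7/13
  10 → 11: 12/13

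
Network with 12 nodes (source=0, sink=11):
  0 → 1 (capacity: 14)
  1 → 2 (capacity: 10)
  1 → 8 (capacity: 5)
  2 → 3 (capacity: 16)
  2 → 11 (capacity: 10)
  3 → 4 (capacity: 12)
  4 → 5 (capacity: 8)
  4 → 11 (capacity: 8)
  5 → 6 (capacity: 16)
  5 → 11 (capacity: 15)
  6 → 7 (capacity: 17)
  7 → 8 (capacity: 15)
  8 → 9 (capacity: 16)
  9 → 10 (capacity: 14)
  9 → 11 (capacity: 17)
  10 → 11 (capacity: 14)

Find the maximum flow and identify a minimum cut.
Max flow = 14, Min cut edges: (0,1)

Maximum flow: 14
Minimum cut: (0,1)
Partition: S = [0], T = [1, 2, 3, 4, 5, 6, 7, 8, 9, 10, 11]

Max-flow min-cut theorem verified: both equal 14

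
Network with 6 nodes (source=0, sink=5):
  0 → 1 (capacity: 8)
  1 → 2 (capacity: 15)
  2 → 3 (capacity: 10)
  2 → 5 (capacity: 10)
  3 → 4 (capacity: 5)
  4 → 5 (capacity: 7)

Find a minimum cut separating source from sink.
Min cut value = 8, edges: (0,1)

Min cut value: 8
Partition: S = [0], T = [1, 2, 3, 4, 5]
Cut edges: (0,1)

By max-flow min-cut theorem, max flow = min cut = 8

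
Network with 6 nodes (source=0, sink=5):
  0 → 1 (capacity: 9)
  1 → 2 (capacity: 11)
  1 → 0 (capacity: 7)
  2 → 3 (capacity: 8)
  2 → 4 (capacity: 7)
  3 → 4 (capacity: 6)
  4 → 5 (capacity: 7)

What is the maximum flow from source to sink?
Maximum flow = 7

Max flow: 7

Flow assignment:
  0 → 1: 7/9
  1 → 2: 7/11
  2 → 4: 7/7
  4 → 5: 7/7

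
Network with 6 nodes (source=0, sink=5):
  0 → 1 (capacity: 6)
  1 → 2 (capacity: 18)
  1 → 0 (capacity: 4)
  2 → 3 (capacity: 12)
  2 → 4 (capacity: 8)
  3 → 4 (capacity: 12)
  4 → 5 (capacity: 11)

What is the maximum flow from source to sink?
Maximum flow = 6

Max flow: 6

Flow assignment:
  0 → 1: 6/6
  1 → 2: 6/18
  2 → 4: 6/8
  4 → 5: 6/11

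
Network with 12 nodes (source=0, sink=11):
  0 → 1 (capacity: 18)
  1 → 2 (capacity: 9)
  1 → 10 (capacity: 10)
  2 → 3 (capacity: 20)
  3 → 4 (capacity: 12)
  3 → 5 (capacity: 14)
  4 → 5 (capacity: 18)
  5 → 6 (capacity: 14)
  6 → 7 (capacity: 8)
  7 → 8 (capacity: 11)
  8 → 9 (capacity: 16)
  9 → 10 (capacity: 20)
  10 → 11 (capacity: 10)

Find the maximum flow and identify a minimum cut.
Max flow = 10, Min cut edges: (10,11)

Maximum flow: 10
Minimum cut: (10,11)
Partition: S = [0, 1, 2, 3, 4, 5, 6, 7, 8, 9, 10], T = [11]

Max-flow min-cut theorem verified: both equal 10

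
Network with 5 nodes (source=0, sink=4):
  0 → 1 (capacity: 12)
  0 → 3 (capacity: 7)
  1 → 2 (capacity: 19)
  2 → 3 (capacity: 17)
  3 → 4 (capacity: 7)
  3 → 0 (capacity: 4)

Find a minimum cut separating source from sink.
Min cut value = 7, edges: (3,4)

Min cut value: 7
Partition: S = [0, 1, 2, 3], T = [4]
Cut edges: (3,4)

By max-flow min-cut theorem, max flow = min cut = 7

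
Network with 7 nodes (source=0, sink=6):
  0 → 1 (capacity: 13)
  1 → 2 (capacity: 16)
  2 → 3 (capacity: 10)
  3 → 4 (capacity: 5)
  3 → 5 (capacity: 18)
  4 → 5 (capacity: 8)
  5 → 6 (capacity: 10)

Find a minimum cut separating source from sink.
Min cut value = 10, edges: (5,6)

Min cut value: 10
Partition: S = [0, 1, 2, 3, 4, 5], T = [6]
Cut edges: (5,6)

By max-flow min-cut theorem, max flow = min cut = 10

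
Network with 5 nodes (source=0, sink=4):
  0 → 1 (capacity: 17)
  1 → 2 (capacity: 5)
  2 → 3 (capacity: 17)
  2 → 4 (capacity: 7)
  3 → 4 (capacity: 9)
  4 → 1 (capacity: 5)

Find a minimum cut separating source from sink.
Min cut value = 5, edges: (1,2)

Min cut value: 5
Partition: S = [0, 1], T = [2, 3, 4]
Cut edges: (1,2)

By max-flow min-cut theorem, max flow = min cut = 5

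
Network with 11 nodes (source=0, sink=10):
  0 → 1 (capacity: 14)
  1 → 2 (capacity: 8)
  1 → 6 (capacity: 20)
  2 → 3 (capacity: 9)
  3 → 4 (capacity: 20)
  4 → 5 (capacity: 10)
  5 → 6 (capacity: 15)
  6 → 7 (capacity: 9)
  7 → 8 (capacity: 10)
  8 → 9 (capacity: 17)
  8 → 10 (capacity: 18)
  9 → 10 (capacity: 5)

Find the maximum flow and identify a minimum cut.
Max flow = 9, Min cut edges: (6,7)

Maximum flow: 9
Minimum cut: (6,7)
Partition: S = [0, 1, 2, 3, 4, 5, 6], T = [7, 8, 9, 10]

Max-flow min-cut theorem verified: both equal 9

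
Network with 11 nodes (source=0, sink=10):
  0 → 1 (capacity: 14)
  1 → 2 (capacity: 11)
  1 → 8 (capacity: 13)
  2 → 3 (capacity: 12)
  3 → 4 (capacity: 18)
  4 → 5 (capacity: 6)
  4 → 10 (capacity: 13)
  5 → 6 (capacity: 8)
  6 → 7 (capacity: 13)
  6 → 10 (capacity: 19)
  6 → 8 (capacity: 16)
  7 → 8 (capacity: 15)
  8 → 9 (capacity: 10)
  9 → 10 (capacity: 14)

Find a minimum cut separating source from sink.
Min cut value = 14, edges: (0,1)

Min cut value: 14
Partition: S = [0], T = [1, 2, 3, 4, 5, 6, 7, 8, 9, 10]
Cut edges: (0,1)

By max-flow min-cut theorem, max flow = min cut = 14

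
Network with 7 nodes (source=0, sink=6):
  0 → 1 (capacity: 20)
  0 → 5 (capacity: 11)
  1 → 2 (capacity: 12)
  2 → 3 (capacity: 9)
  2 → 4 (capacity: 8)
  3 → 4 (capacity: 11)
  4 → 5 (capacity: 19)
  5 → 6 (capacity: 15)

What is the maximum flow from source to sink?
Maximum flow = 15

Max flow: 15

Flow assignment:
  0 → 1: 12/20
  0 → 5: 3/11
  1 → 2: 12/12
  2 → 3: 4/9
  2 → 4: 8/8
  3 → 4: 4/11
  4 → 5: 12/19
  5 → 6: 15/15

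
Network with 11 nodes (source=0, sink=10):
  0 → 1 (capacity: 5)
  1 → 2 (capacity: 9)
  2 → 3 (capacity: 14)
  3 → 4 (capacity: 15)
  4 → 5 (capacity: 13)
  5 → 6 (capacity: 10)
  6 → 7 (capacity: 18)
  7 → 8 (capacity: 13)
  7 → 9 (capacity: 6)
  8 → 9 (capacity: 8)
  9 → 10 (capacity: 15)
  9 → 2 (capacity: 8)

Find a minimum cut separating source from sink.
Min cut value = 5, edges: (0,1)

Min cut value: 5
Partition: S = [0], T = [1, 2, 3, 4, 5, 6, 7, 8, 9, 10]
Cut edges: (0,1)

By max-flow min-cut theorem, max flow = min cut = 5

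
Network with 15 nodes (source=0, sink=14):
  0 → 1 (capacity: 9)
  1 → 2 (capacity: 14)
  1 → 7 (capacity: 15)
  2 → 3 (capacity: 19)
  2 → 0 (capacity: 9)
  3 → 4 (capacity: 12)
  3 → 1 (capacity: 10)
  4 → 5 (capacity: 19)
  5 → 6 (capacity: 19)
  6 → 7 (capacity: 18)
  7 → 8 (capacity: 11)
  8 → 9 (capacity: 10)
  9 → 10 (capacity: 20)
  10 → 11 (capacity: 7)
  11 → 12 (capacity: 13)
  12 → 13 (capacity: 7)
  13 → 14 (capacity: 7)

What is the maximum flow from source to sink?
Maximum flow = 7

Max flow: 7

Flow assignment:
  0 → 1: 7/9
  1 → 7: 7/15
  7 → 8: 7/11
  8 → 9: 7/10
  9 → 10: 7/20
  10 → 11: 7/7
  11 → 12: 7/13
  12 → 13: 7/7
  13 → 14: 7/7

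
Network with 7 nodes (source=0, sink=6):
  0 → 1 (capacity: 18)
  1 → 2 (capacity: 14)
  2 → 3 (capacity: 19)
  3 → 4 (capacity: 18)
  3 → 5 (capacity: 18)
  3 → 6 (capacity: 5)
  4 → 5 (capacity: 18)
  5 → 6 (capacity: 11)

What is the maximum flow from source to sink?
Maximum flow = 14

Max flow: 14

Flow assignment:
  0 → 1: 14/18
  1 → 2: 14/14
  2 → 3: 14/19
  3 → 5: 9/18
  3 → 6: 5/5
  5 → 6: 9/11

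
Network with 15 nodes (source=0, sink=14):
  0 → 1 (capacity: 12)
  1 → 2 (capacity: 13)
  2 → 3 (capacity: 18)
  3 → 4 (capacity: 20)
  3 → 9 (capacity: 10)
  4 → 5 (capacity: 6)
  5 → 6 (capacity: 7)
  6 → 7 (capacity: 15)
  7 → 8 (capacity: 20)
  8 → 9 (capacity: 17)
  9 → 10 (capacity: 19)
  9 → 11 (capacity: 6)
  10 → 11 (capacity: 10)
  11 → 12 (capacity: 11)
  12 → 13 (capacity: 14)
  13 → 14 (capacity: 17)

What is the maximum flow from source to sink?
Maximum flow = 11

Max flow: 11

Flow assignment:
  0 → 1: 11/12
  1 → 2: 11/13
  2 → 3: 11/18
  3 → 4: 2/20
  3 → 9: 9/10
  4 → 5: 2/6
  5 → 6: 2/7
  6 → 7: 2/15
  7 → 8: 2/20
  8 → 9: 2/17
  9 → 10: 5/19
  9 → 11: 6/6
  10 → 11: 5/10
  11 → 12: 11/11
  12 → 13: 11/14
  13 → 14: 11/17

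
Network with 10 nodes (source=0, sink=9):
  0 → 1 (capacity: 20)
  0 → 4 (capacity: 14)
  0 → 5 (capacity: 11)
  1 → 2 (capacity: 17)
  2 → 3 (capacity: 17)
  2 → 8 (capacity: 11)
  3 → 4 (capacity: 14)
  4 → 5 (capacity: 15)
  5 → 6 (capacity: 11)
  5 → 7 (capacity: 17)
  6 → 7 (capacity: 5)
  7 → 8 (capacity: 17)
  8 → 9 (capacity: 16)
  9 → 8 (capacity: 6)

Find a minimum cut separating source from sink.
Min cut value = 16, edges: (8,9)

Min cut value: 16
Partition: S = [0, 1, 2, 3, 4, 5, 6, 7, 8], T = [9]
Cut edges: (8,9)

By max-flow min-cut theorem, max flow = min cut = 16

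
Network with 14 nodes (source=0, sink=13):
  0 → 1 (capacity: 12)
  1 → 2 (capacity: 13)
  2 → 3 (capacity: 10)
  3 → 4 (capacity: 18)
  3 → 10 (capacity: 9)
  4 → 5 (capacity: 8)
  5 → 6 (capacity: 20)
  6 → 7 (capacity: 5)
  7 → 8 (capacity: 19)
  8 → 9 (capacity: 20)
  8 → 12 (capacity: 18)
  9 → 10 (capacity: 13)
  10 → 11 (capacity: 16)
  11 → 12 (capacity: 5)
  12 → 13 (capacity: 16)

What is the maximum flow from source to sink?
Maximum flow = 10

Max flow: 10

Flow assignment:
  0 → 1: 10/12
  1 → 2: 10/13
  2 → 3: 10/10
  3 → 4: 5/18
  3 → 10: 5/9
  4 → 5: 5/8
  5 → 6: 5/20
  6 → 7: 5/5
  7 → 8: 5/19
  8 → 12: 5/18
  10 → 11: 5/16
  11 → 12: 5/5
  12 → 13: 10/16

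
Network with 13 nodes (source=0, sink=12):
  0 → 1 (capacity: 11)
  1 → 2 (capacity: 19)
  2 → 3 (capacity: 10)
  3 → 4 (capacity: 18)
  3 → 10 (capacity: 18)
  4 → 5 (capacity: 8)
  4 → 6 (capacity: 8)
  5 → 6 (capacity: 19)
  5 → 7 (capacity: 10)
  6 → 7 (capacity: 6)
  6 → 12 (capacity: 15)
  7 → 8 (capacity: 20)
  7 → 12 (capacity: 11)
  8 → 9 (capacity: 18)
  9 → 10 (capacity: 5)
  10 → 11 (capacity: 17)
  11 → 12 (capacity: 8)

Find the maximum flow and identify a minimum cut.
Max flow = 10, Min cut edges: (2,3)

Maximum flow: 10
Minimum cut: (2,3)
Partition: S = [0, 1, 2], T = [3, 4, 5, 6, 7, 8, 9, 10, 11, 12]

Max-flow min-cut theorem verified: both equal 10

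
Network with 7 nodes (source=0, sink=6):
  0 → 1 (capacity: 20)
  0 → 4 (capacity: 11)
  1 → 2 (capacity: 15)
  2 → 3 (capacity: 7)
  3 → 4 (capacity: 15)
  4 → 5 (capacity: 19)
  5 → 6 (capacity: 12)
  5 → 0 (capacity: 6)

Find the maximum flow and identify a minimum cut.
Max flow = 12, Min cut edges: (5,6)

Maximum flow: 12
Minimum cut: (5,6)
Partition: S = [0, 1, 2, 3, 4, 5], T = [6]

Max-flow min-cut theorem verified: both equal 12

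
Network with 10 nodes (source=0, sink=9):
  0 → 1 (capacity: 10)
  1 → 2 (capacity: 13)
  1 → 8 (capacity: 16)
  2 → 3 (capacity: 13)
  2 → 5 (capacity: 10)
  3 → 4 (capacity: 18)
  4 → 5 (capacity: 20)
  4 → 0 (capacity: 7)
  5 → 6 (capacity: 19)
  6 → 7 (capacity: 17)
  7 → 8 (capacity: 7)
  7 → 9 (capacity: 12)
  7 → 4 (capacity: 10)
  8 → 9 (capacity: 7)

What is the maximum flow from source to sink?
Maximum flow = 10

Max flow: 10

Flow assignment:
  0 → 1: 10/10
  1 → 2: 3/13
  1 → 8: 7/16
  2 → 5: 3/10
  5 → 6: 3/19
  6 → 7: 3/17
  7 → 9: 3/12
  8 → 9: 7/7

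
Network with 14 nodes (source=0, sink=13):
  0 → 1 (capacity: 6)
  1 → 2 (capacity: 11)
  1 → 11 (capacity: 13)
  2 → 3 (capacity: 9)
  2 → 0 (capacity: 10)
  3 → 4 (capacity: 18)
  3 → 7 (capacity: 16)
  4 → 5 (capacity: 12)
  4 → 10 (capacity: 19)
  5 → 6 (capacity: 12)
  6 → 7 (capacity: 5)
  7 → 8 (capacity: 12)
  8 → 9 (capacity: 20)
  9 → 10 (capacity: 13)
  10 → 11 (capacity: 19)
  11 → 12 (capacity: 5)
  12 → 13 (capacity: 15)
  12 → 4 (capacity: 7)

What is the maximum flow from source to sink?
Maximum flow = 5

Max flow: 5

Flow assignment:
  0 → 1: 5/6
  1 → 11: 5/13
  11 → 12: 5/5
  12 → 13: 5/15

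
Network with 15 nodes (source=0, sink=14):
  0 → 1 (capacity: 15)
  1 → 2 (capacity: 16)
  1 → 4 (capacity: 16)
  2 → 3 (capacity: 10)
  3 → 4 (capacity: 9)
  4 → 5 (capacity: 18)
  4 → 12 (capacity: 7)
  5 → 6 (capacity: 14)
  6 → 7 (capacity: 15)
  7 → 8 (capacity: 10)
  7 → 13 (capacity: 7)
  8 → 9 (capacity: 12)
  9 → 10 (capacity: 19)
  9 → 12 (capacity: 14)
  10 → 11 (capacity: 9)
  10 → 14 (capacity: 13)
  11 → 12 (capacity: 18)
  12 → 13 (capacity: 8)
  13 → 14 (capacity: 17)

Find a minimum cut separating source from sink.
Min cut value = 15, edges: (0,1)

Min cut value: 15
Partition: S = [0], T = [1, 2, 3, 4, 5, 6, 7, 8, 9, 10, 11, 12, 13, 14]
Cut edges: (0,1)

By max-flow min-cut theorem, max flow = min cut = 15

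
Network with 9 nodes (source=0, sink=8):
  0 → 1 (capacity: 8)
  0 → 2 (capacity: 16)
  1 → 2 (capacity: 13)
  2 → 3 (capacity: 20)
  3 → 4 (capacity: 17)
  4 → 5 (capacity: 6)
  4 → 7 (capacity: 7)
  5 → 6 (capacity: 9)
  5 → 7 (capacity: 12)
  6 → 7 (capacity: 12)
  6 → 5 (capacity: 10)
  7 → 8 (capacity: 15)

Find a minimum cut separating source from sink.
Min cut value = 13, edges: (4,5), (4,7)

Min cut value: 13
Partition: S = [0, 1, 2, 3, 4], T = [5, 6, 7, 8]
Cut edges: (4,5), (4,7)

By max-flow min-cut theorem, max flow = min cut = 13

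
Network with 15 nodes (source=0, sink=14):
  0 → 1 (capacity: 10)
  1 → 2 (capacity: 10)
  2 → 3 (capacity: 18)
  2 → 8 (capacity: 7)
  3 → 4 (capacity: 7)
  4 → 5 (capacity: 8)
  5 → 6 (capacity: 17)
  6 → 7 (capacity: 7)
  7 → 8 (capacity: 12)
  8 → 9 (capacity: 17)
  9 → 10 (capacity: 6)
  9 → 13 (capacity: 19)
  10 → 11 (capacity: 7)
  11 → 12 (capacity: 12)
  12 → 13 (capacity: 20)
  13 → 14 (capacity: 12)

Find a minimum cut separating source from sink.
Min cut value = 10, edges: (1,2)

Min cut value: 10
Partition: S = [0, 1], T = [2, 3, 4, 5, 6, 7, 8, 9, 10, 11, 12, 13, 14]
Cut edges: (1,2)

By max-flow min-cut theorem, max flow = min cut = 10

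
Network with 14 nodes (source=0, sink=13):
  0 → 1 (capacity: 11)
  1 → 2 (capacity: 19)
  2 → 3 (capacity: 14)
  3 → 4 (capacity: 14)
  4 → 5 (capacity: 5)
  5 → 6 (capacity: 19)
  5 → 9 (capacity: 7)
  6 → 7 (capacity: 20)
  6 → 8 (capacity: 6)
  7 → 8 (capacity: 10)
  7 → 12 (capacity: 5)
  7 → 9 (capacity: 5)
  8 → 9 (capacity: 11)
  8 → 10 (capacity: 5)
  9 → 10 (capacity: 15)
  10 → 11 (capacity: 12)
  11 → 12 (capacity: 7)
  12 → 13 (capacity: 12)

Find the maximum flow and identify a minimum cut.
Max flow = 5, Min cut edges: (4,5)

Maximum flow: 5
Minimum cut: (4,5)
Partition: S = [0, 1, 2, 3, 4], T = [5, 6, 7, 8, 9, 10, 11, 12, 13]

Max-flow min-cut theorem verified: both equal 5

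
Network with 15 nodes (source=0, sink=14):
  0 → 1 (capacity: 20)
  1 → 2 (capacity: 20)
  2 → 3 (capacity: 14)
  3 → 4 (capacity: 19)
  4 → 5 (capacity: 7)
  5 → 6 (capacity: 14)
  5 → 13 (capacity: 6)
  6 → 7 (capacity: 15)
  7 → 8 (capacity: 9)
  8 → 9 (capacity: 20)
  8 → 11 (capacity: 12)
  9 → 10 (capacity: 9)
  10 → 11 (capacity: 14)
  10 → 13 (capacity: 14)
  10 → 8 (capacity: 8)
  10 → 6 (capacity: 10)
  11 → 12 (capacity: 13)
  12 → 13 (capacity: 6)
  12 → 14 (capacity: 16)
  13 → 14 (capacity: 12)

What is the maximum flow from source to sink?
Maximum flow = 7

Max flow: 7

Flow assignment:
  0 → 1: 7/20
  1 → 2: 7/20
  2 → 3: 7/14
  3 → 4: 7/19
  4 → 5: 7/7
  5 → 6: 1/14
  5 → 13: 6/6
  6 → 7: 1/15
  7 → 8: 1/9
  8 → 11: 1/12
  11 → 12: 1/13
  12 → 14: 1/16
  13 → 14: 6/12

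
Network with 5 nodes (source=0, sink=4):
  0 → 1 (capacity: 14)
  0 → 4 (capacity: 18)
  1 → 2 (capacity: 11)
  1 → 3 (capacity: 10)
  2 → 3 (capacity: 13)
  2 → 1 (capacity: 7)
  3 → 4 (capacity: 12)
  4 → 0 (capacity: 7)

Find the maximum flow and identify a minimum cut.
Max flow = 30, Min cut edges: (0,4), (3,4)

Maximum flow: 30
Minimum cut: (0,4), (3,4)
Partition: S = [0, 1, 2, 3], T = [4]

Max-flow min-cut theorem verified: both equal 30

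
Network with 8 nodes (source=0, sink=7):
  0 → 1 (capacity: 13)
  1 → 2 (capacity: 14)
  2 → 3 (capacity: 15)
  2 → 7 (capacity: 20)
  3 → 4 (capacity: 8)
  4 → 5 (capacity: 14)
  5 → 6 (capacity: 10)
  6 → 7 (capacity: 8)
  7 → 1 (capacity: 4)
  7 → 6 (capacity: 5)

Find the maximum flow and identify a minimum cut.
Max flow = 13, Min cut edges: (0,1)

Maximum flow: 13
Minimum cut: (0,1)
Partition: S = [0], T = [1, 2, 3, 4, 5, 6, 7]

Max-flow min-cut theorem verified: both equal 13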